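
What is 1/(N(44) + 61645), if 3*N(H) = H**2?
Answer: 3/186871 ≈ 1.6054e-5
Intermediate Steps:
N(H) = H**2/3
1/(N(44) + 61645) = 1/((1/3)*44**2 + 61645) = 1/((1/3)*1936 + 61645) = 1/(1936/3 + 61645) = 1/(186871/3) = 3/186871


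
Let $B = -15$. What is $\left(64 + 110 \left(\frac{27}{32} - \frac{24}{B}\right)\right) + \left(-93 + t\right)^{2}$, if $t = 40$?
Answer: $\frac{50269}{16} \approx 3141.8$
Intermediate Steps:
$\left(64 + 110 \left(\frac{27}{32} - \frac{24}{B}\right)\right) + \left(-93 + t\right)^{2} = \left(64 + 110 \left(\frac{27}{32} - \frac{24}{-15}\right)\right) + \left(-93 + 40\right)^{2} = \left(64 + 110 \left(27 \cdot \frac{1}{32} - - \frac{8}{5}\right)\right) + \left(-53\right)^{2} = \left(64 + 110 \left(\frac{27}{32} + \frac{8}{5}\right)\right) + 2809 = \left(64 + 110 \cdot \frac{391}{160}\right) + 2809 = \left(64 + \frac{4301}{16}\right) + 2809 = \frac{5325}{16} + 2809 = \frac{50269}{16}$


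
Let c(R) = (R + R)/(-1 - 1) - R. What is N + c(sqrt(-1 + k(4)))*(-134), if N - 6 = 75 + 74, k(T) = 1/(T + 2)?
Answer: 155 + 134*I*sqrt(30)/3 ≈ 155.0 + 244.65*I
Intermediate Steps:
k(T) = 1/(2 + T)
N = 155 (N = 6 + (75 + 74) = 6 + 149 = 155)
c(R) = -2*R (c(R) = (2*R)/(-2) - R = (2*R)*(-1/2) - R = -R - R = -2*R)
N + c(sqrt(-1 + k(4)))*(-134) = 155 - 2*sqrt(-1 + 1/(2 + 4))*(-134) = 155 - 2*sqrt(-1 + 1/6)*(-134) = 155 - I*sqrt(30)/3*(-134) = 155 + 134*I*sqrt(30)/3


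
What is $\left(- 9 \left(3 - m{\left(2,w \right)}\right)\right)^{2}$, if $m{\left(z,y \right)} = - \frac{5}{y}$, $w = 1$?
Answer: $5184$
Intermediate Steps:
$\left(- 9 \left(3 - m{\left(2,w \right)}\right)\right)^{2} = \left(- 9 \left(3 - - \frac{5}{1}\right)\right)^{2} = \left(- 9 \left(3 - \left(-5\right) 1\right)\right)^{2} = \left(- 9 \left(3 - -5\right)\right)^{2} = \left(- 9 \left(3 + 5\right)\right)^{2} = \left(\left(-9\right) 8\right)^{2} = \left(-72\right)^{2} = 5184$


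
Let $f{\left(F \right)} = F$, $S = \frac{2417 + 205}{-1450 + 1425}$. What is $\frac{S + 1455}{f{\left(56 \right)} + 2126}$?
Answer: $\frac{33753}{54550} \approx 0.61875$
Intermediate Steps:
$S = - \frac{2622}{25}$ ($S = \frac{2622}{-25} = 2622 \left(- \frac{1}{25}\right) = - \frac{2622}{25} \approx -104.88$)
$\frac{S + 1455}{f{\left(56 \right)} + 2126} = \frac{- \frac{2622}{25} + 1455}{56 + 2126} = \frac{33753}{25 \cdot 2182} = \frac{33753}{25} \cdot \frac{1}{2182} = \frac{33753}{54550}$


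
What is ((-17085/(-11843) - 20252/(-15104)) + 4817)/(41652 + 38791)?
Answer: 215536706325/3597344031424 ≈ 0.059915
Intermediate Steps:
((-17085/(-11843) - 20252/(-15104)) + 4817)/(41652 + 38791) = ((-17085*(-1/11843) - 20252*(-1/15104)) + 4817)/80443 = ((17085/11843 + 5063/3776) + 4817)*(1/80443) = (124474069/44719168 + 4817)*(1/80443) = (215536706325/44719168)*(1/80443) = 215536706325/3597344031424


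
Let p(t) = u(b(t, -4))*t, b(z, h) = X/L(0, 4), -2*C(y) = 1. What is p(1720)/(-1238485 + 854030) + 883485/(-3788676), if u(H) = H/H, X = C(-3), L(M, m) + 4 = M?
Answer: -265269539/1116149756 ≈ -0.23766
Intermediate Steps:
L(M, m) = -4 + M
C(y) = -1/2 (C(y) = -1/2*1 = -1/2)
X = -1/2 ≈ -0.50000
b(z, h) = 1/8 (b(z, h) = -1/(2*(-4 + 0)) = -1/2/(-4) = -1/2*(-1/4) = 1/8)
u(H) = 1
p(t) = t (p(t) = 1*t = t)
p(1720)/(-1238485 + 854030) + 883485/(-3788676) = 1720/(-1238485 + 854030) + 883485/(-3788676) = 1720/(-384455) + 883485*(-1/3788676) = 1720*(-1/384455) - 3385/14516 = -344/76891 - 3385/14516 = -265269539/1116149756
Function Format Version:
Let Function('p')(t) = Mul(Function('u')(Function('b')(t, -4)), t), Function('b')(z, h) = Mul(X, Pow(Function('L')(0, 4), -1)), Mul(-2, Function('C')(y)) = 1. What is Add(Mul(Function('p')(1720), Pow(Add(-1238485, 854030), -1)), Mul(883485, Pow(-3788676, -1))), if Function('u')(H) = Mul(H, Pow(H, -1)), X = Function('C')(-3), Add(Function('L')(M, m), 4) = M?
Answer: Rational(-265269539, 1116149756) ≈ -0.23766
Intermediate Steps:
Function('L')(M, m) = Add(-4, M)
Function('C')(y) = Rational(-1, 2) (Function('C')(y) = Mul(Rational(-1, 2), 1) = Rational(-1, 2))
X = Rational(-1, 2) ≈ -0.50000
Function('b')(z, h) = Rational(1, 8) (Function('b')(z, h) = Mul(Rational(-1, 2), Pow(Add(-4, 0), -1)) = Mul(Rational(-1, 2), Pow(-4, -1)) = Mul(Rational(-1, 2), Rational(-1, 4)) = Rational(1, 8))
Function('u')(H) = 1
Function('p')(t) = t (Function('p')(t) = Mul(1, t) = t)
Add(Mul(Function('p')(1720), Pow(Add(-1238485, 854030), -1)), Mul(883485, Pow(-3788676, -1))) = Add(Mul(1720, Pow(Add(-1238485, 854030), -1)), Mul(883485, Pow(-3788676, -1))) = Add(Mul(1720, Pow(-384455, -1)), Mul(883485, Rational(-1, 3788676))) = Add(Mul(1720, Rational(-1, 384455)), Rational(-3385, 14516)) = Add(Rational(-344, 76891), Rational(-3385, 14516)) = Rational(-265269539, 1116149756)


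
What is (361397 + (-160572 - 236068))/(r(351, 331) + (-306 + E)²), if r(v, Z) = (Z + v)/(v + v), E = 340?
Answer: -12370293/406097 ≈ -30.461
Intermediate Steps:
r(v, Z) = (Z + v)/(2*v) (r(v, Z) = (Z + v)/((2*v)) = (Z + v)*(1/(2*v)) = (Z + v)/(2*v))
(361397 + (-160572 - 236068))/(r(351, 331) + (-306 + E)²) = (361397 + (-160572 - 236068))/((½)*(331 + 351)/351 + (-306 + 340)²) = (361397 - 396640)/((½)*(1/351)*682 + 34²) = -35243/(341/351 + 1156) = -35243/406097/351 = -35243*351/406097 = -12370293/406097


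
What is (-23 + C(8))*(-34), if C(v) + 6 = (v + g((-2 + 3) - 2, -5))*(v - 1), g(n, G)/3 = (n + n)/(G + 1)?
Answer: -1275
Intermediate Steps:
g(n, G) = 6*n/(1 + G) (g(n, G) = 3*((n + n)/(G + 1)) = 3*((2*n)/(1 + G)) = 3*(2*n/(1 + G)) = 6*n/(1 + G))
C(v) = -6 + (-1 + v)*(3/2 + v) (C(v) = -6 + (v + 6*((-2 + 3) - 2)/(1 - 5))*(v - 1) = -6 + (v + 6*(1 - 2)/(-4))*(-1 + v) = -6 + (v + 6*(-1)*(-¼))*(-1 + v) = -6 + (v + 3/2)*(-1 + v) = -6 + (3/2 + v)*(-1 + v) = -6 + (-1 + v)*(3/2 + v))
(-23 + C(8))*(-34) = (-23 + (-15/2 + 8² + (½)*8))*(-34) = (-23 + (-15/2 + 64 + 4))*(-34) = (-23 + 121/2)*(-34) = (75/2)*(-34) = -1275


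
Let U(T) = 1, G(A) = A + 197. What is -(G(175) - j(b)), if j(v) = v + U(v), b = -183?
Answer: -554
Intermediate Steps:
G(A) = 197 + A
j(v) = 1 + v (j(v) = v + 1 = 1 + v)
-(G(175) - j(b)) = -((197 + 175) - (1 - 183)) = -(372 - 1*(-182)) = -(372 + 182) = -1*554 = -554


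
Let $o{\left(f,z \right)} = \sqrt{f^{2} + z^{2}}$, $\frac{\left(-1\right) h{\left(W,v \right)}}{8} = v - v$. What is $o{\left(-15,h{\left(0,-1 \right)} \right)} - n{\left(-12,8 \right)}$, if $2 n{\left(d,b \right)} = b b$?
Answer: $-17$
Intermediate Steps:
$h{\left(W,v \right)} = 0$ ($h{\left(W,v \right)} = - 8 \left(v - v\right) = \left(-8\right) 0 = 0$)
$n{\left(d,b \right)} = \frac{b^{2}}{2}$ ($n{\left(d,b \right)} = \frac{b b}{2} = \frac{b^{2}}{2}$)
$o{\left(-15,h{\left(0,-1 \right)} \right)} - n{\left(-12,8 \right)} = \sqrt{\left(-15\right)^{2} + 0^{2}} - \frac{8^{2}}{2} = \sqrt{225 + 0} - \frac{1}{2} \cdot 64 = \sqrt{225} - 32 = 15 - 32 = -17$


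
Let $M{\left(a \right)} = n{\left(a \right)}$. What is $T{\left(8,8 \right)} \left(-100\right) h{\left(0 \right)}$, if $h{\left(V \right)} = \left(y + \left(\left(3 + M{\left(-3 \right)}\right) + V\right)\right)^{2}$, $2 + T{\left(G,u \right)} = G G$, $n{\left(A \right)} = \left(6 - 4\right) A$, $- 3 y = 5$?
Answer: $- \frac{1215200}{9} \approx -1.3502 \cdot 10^{5}$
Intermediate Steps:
$y = - \frac{5}{3}$ ($y = \left(- \frac{1}{3}\right) 5 = - \frac{5}{3} \approx -1.6667$)
$n{\left(A \right)} = 2 A$
$M{\left(a \right)} = 2 a$
$T{\left(G,u \right)} = -2 + G^{2}$ ($T{\left(G,u \right)} = -2 + G G = -2 + G^{2}$)
$h{\left(V \right)} = \left(- \frac{14}{3} + V\right)^{2}$ ($h{\left(V \right)} = \left(- \frac{5}{3} + \left(\left(3 + 2 \left(-3\right)\right) + V\right)\right)^{2} = \left(- \frac{5}{3} + \left(\left(3 - 6\right) + V\right)\right)^{2} = \left(- \frac{5}{3} + \left(-3 + V\right)\right)^{2} = \left(- \frac{14}{3} + V\right)^{2}$)
$T{\left(8,8 \right)} \left(-100\right) h{\left(0 \right)} = \left(-2 + 8^{2}\right) \left(-100\right) \frac{\left(-14 + 3 \cdot 0\right)^{2}}{9} = \left(-2 + 64\right) \left(-100\right) \frac{\left(-14 + 0\right)^{2}}{9} = 62 \left(-100\right) \frac{\left(-14\right)^{2}}{9} = - 6200 \cdot \frac{1}{9} \cdot 196 = \left(-6200\right) \frac{196}{9} = - \frac{1215200}{9}$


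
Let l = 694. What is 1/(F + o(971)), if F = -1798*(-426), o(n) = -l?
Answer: 1/765254 ≈ 1.3068e-6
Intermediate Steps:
o(n) = -694 (o(n) = -1*694 = -694)
F = 765948
1/(F + o(971)) = 1/(765948 - 694) = 1/765254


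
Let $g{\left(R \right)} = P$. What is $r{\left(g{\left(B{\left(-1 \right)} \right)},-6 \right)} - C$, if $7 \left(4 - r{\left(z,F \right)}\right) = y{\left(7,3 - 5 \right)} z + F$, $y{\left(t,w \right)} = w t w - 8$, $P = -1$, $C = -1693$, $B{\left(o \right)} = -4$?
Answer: $\frac{11905}{7} \approx 1700.7$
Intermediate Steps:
$y{\left(t,w \right)} = -8 + t w^{2}$ ($y{\left(t,w \right)} = t w w - 8 = t w^{2} - 8 = -8 + t w^{2}$)
$g{\left(R \right)} = -1$
$r{\left(z,F \right)} = 4 - \frac{20 z}{7} - \frac{F}{7}$ ($r{\left(z,F \right)} = 4 - \frac{\left(-8 + 7 \left(3 - 5\right)^{2}\right) z + F}{7} = 4 - \frac{\left(-8 + 7 \left(-2\right)^{2}\right) z + F}{7} = 4 - \frac{\left(-8 + 7 \cdot 4\right) z + F}{7} = 4 - \frac{\left(-8 + 28\right) z + F}{7} = 4 - \frac{20 z + F}{7} = 4 - \frac{F + 20 z}{7} = 4 - \left(\frac{F}{7} + \frac{20 z}{7}\right) = 4 - \frac{20 z}{7} - \frac{F}{7}$)
$r{\left(g{\left(B{\left(-1 \right)} \right)},-6 \right)} - C = \left(4 - - \frac{20}{7} - - \frac{6}{7}\right) - -1693 = \left(4 + \frac{20}{7} + \frac{6}{7}\right) + 1693 = \frac{54}{7} + 1693 = \frac{11905}{7}$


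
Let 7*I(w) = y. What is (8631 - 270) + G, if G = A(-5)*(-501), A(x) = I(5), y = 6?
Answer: 55521/7 ≈ 7931.6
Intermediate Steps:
I(w) = 6/7 (I(w) = (⅐)*6 = 6/7)
A(x) = 6/7
G = -3006/7 (G = (6/7)*(-501) = -3006/7 ≈ -429.43)
(8631 - 270) + G = (8631 - 270) - 3006/7 = 8361 - 3006/7 = 55521/7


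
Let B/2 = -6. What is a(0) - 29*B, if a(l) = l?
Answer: 348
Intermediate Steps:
B = -12 (B = 2*(-6) = -12)
a(0) - 29*B = 0 - 29*(-12) = 0 + 348 = 348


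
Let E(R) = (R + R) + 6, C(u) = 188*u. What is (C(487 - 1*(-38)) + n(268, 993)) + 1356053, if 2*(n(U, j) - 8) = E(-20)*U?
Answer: 1450205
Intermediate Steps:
E(R) = 6 + 2*R (E(R) = 2*R + 6 = 6 + 2*R)
n(U, j) = 8 - 17*U (n(U, j) = 8 + ((6 + 2*(-20))*U)/2 = 8 + ((6 - 40)*U)/2 = 8 + (-34*U)/2 = 8 - 17*U)
(C(487 - 1*(-38)) + n(268, 993)) + 1356053 = (188*(487 - 1*(-38)) + (8 - 17*268)) + 1356053 = (188*(487 + 38) + (8 - 4556)) + 1356053 = (188*525 - 4548) + 1356053 = (98700 - 4548) + 1356053 = 94152 + 1356053 = 1450205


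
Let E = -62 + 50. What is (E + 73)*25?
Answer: 1525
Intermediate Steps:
E = -12
(E + 73)*25 = (-12 + 73)*25 = 61*25 = 1525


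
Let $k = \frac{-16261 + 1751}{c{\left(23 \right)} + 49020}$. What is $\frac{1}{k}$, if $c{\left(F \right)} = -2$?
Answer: $- \frac{24509}{7255} \approx -3.3782$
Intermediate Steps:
$k = - \frac{7255}{24509}$ ($k = \frac{-16261 + 1751}{-2 + 49020} = - \frac{14510}{49018} = \left(-14510\right) \frac{1}{49018} = - \frac{7255}{24509} \approx -0.29601$)
$\frac{1}{k} = \frac{1}{- \frac{7255}{24509}} = - \frac{24509}{7255}$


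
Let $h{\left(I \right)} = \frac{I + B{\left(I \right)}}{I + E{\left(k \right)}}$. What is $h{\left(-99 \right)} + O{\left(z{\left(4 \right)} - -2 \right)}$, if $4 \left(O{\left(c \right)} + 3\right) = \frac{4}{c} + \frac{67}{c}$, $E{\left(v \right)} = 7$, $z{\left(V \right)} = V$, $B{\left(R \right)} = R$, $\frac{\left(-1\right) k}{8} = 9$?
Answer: $\frac{1165}{552} \approx 2.1105$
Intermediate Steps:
$k = -72$ ($k = \left(-8\right) 9 = -72$)
$h{\left(I \right)} = \frac{2 I}{7 + I}$ ($h{\left(I \right)} = \frac{I + I}{I + 7} = \frac{2 I}{7 + I}$)
$O{\left(c \right)} = -3 + \frac{71}{4 c}$ ($O{\left(c \right)} = -3 + \frac{\frac{4}{c} + \frac{67}{c}}{4} = -3 + \frac{71 \frac{1}{c}}{4} = -3 + \frac{71}{4 c}$)
$h{\left(-99 \right)} + O{\left(z{\left(4 \right)} - -2 \right)} = 2 \left(-99\right) \frac{1}{7 - 99} - \left(3 - \frac{71}{4 \left(4 - -2\right)}\right) = 2 \left(-99\right) \frac{1}{-92} - \left(3 - \frac{71}{4 \left(4 + 2\right)}\right) = 2 \left(-99\right) \left(- \frac{1}{92}\right) - \left(3 - \frac{71}{4 \cdot 6}\right) = \frac{99}{46} + \left(-3 + \frac{71}{4} \cdot \frac{1}{6}\right) = \frac{99}{46} + \left(-3 + \frac{71}{24}\right) = \frac{99}{46} - \frac{1}{24} = \frac{1165}{552}$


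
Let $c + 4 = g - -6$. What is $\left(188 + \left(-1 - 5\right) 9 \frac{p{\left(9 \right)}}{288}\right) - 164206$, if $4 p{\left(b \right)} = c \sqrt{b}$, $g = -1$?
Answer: $- \frac{10497161}{64} \approx -1.6402 \cdot 10^{5}$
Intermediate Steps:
$c = 1$ ($c = -4 - -5 = -4 + \left(-1 + 6\right) = -4 + 5 = 1$)
$p{\left(b \right)} = \frac{\sqrt{b}}{4}$ ($p{\left(b \right)} = \frac{1 \sqrt{b}}{4} = \frac{\sqrt{b}}{4}$)
$\left(188 + \left(-1 - 5\right) 9 \frac{p{\left(9 \right)}}{288}\right) - 164206 = \left(188 + \left(-1 - 5\right) 9 \frac{\frac{1}{4} \sqrt{9}}{288}\right) - 164206 = \left(188 + \left(-6\right) 9 \cdot \frac{1}{4} \cdot 3 \cdot \frac{1}{288}\right) - 164206 = \left(188 - 54 \cdot \frac{3}{4} \cdot \frac{1}{288}\right) - 164206 = \left(188 - \frac{9}{64}\right) - 164206 = \frac{12023}{64} - 164206 = - \frac{10497161}{64}$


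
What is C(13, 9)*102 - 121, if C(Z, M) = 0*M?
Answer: -121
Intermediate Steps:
C(Z, M) = 0
C(13, 9)*102 - 121 = 0*102 - 121 = 0 - 121 = -121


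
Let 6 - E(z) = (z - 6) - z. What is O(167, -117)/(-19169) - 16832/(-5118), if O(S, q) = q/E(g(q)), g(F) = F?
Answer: 645405017/196213884 ≈ 3.2893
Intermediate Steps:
E(z) = 12 (E(z) = 6 - ((z - 6) - z) = 6 - ((-6 + z) - z) = 6 - 1*(-6) = 6 + 6 = 12)
O(S, q) = q/12
O(167, -117)/(-19169) - 16832/(-5118) = ((1/12)*(-117))/(-19169) - 16832/(-5118) = -39/4*(-1/19169) - 16832*(-1/5118) = 39/76676 + 8416/2559 = 645405017/196213884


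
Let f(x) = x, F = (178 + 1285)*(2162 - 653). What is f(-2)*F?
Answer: -4415334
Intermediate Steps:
F = 2207667 (F = 1463*1509 = 2207667)
f(-2)*F = -2*2207667 = -4415334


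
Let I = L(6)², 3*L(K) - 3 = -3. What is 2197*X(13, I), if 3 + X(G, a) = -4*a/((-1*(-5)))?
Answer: -6591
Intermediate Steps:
L(K) = 0 (L(K) = 1 + (⅓)*(-3) = 1 - 1 = 0)
I = 0 (I = 0² = 0)
X(G, a) = -3 - 4*a/5 (X(G, a) = -3 - 4*a/((-1*(-5))) = -3 - 4*a/5)
2197*X(13, I) = 2197*(-3 - ⅘*0) = 2197*(-3 + 0) = 2197*(-3) = -6591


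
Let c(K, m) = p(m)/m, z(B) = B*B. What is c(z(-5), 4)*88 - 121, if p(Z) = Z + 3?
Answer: 33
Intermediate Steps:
p(Z) = 3 + Z
z(B) = B**2
c(K, m) = (3 + m)/m
c(z(-5), 4)*88 - 121 = ((3 + 4)/4)*88 - 121 = ((1/4)*7)*88 - 121 = (7/4)*88 - 121 = 154 - 121 = 33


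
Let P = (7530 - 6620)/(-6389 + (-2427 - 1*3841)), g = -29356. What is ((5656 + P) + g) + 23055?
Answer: -8164675/12657 ≈ -645.07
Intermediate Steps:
P = -910/12657 (P = 910/(-6389 + (-2427 - 3841)) = 910/(-6389 - 6268) = 910/(-12657) = 910*(-1/12657) = -910/12657 ≈ -0.071897)
((5656 + P) + g) + 23055 = ((5656 - 910/12657) - 29356) + 23055 = (71587082/12657 - 29356) + 23055 = -299971810/12657 + 23055 = -8164675/12657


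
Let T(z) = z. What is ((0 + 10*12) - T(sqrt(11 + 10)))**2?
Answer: (120 - sqrt(21))**2 ≈ 13321.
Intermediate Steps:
((0 + 10*12) - T(sqrt(11 + 10)))**2 = ((0 + 10*12) - sqrt(11 + 10))**2 = ((0 + 120) - sqrt(21))**2 = (120 - sqrt(21))**2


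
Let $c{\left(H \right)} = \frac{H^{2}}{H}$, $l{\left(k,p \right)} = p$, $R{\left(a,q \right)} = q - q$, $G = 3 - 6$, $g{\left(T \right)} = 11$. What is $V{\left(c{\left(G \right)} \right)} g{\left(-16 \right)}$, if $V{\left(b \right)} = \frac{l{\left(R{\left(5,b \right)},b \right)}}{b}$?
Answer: $11$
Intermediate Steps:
$G = -3$ ($G = 3 - 6 = -3$)
$R{\left(a,q \right)} = 0$
$c{\left(H \right)} = H$
$V{\left(b \right)} = 1$ ($V{\left(b \right)} = \frac{b}{b} = 1$)
$V{\left(c{\left(G \right)} \right)} g{\left(-16 \right)} = 1 \cdot 11 = 11$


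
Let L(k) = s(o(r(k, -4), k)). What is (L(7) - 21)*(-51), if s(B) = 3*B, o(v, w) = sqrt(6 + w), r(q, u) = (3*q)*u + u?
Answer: 1071 - 153*sqrt(13) ≈ 519.35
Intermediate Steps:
r(q, u) = u + 3*q*u (r(q, u) = 3*q*u + u = u + 3*q*u)
L(k) = 3*sqrt(6 + k)
(L(7) - 21)*(-51) = (3*sqrt(6 + 7) - 21)*(-51) = (3*sqrt(13) - 21)*(-51) = (-21 + 3*sqrt(13))*(-51) = 1071 - 153*sqrt(13)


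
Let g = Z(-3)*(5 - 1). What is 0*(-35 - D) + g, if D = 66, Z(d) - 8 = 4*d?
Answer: -16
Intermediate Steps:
Z(d) = 8 + 4*d
g = -16 (g = (8 + 4*(-3))*(5 - 1) = (8 - 12)*4 = -4*4 = -16)
0*(-35 - D) + g = 0*(-35 - 1*66) - 16 = 0*(-35 - 66) - 16 = 0*(-101) - 16 = 0 - 16 = -16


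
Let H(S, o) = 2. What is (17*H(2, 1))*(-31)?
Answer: -1054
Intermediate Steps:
(17*H(2, 1))*(-31) = (17*2)*(-31) = 34*(-31) = -1054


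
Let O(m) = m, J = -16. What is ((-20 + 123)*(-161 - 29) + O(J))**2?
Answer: 383611396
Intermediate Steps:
((-20 + 123)*(-161 - 29) + O(J))**2 = ((-20 + 123)*(-161 - 29) - 16)**2 = (103*(-190) - 16)**2 = (-19570 - 16)**2 = (-19586)**2 = 383611396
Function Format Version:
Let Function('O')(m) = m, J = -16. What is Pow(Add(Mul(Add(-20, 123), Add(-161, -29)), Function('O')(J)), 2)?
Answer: 383611396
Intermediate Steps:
Pow(Add(Mul(Add(-20, 123), Add(-161, -29)), Function('O')(J)), 2) = Pow(Add(Mul(Add(-20, 123), Add(-161, -29)), -16), 2) = Pow(Add(Mul(103, -190), -16), 2) = Pow(Add(-19570, -16), 2) = Pow(-19586, 2) = 383611396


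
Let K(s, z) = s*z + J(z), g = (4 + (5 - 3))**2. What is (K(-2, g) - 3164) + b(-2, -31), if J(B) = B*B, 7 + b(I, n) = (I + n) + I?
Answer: -1982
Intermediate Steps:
b(I, n) = -7 + n + 2*I (b(I, n) = -7 + ((I + n) + I) = -7 + (n + 2*I) = -7 + n + 2*I)
J(B) = B**2
g = 36 (g = (4 + 2)**2 = 6**2 = 36)
K(s, z) = z**2 + s*z (K(s, z) = s*z + z**2 = z**2 + s*z)
(K(-2, g) - 3164) + b(-2, -31) = (36*(-2 + 36) - 3164) + (-7 - 31 + 2*(-2)) = (36*34 - 3164) + (-7 - 31 - 4) = (1224 - 3164) - 42 = -1940 - 42 = -1982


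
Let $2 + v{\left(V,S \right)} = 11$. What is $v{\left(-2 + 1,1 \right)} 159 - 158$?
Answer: $1273$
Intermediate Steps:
$v{\left(V,S \right)} = 9$ ($v{\left(V,S \right)} = -2 + 11 = 9$)
$v{\left(-2 + 1,1 \right)} 159 - 158 = 9 \cdot 159 - 158 = 1431 - 158 = 1273$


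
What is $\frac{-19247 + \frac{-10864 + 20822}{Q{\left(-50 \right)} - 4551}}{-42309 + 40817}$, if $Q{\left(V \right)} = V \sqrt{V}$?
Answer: $\frac{401087378305}{31088208692} - \frac{622375 i \sqrt{2}}{7772052173} \approx 12.902 - 0.00011325 i$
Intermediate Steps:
$Q{\left(V \right)} = V^{\frac{3}{2}}$
$\frac{-19247 + \frac{-10864 + 20822}{Q{\left(-50 \right)} - 4551}}{-42309 + 40817} = \frac{-19247 + \frac{-10864 + 20822}{\left(-50\right)^{\frac{3}{2}} - 4551}}{-42309 + 40817} = \frac{-19247 + \frac{9958}{- 250 i \sqrt{2} - 4551}}{-1492} = \left(-19247 + \frac{9958}{-4551 - 250 i \sqrt{2}}\right) \left(- \frac{1}{1492}\right) = \frac{19247}{1492} - \frac{4979}{746 \left(-4551 - 250 i \sqrt{2}\right)}$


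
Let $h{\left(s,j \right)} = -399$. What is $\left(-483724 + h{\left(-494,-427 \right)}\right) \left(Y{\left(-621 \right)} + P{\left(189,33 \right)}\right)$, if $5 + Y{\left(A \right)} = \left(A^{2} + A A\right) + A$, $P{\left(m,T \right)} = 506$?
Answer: $-373337260926$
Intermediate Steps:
$Y{\left(A \right)} = -5 + A + 2 A^{2}$ ($Y{\left(A \right)} = -5 + \left(\left(A^{2} + A A\right) + A\right) = -5 + \left(\left(A^{2} + A^{2}\right) + A\right) = -5 + \left(2 A^{2} + A\right) = -5 + \left(A + 2 A^{2}\right) = -5 + A + 2 A^{2}$)
$\left(-483724 + h{\left(-494,-427 \right)}\right) \left(Y{\left(-621 \right)} + P{\left(189,33 \right)}\right) = \left(-483724 - 399\right) \left(\left(-5 - 621 + 2 \left(-621\right)^{2}\right) + 506\right) = - 484123 \left(\left(-5 - 621 + 2 \cdot 385641\right) + 506\right) = - 484123 \left(\left(-5 - 621 + 771282\right) + 506\right) = - 484123 \left(770656 + 506\right) = \left(-484123\right) 771162 = -373337260926$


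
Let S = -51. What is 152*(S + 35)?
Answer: -2432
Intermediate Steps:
152*(S + 35) = 152*(-51 + 35) = 152*(-16) = -2432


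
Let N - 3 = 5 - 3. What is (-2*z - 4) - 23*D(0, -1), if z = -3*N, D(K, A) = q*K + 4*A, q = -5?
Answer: 118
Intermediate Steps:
D(K, A) = -5*K + 4*A
N = 5 (N = 3 + (5 - 3) = 3 + 2 = 5)
z = -15 (z = -3*5 = -15)
(-2*z - 4) - 23*D(0, -1) = (-2*(-15) - 4) - 23*(-5*0 + 4*(-1)) = (30 - 4) - 23*(0 - 4) = 26 - 23*(-4) = 26 + 92 = 118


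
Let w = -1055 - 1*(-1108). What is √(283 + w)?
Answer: 4*√21 ≈ 18.330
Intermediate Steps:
w = 53 (w = -1055 + 1108 = 53)
√(283 + w) = √(283 + 53) = √336 = 4*√21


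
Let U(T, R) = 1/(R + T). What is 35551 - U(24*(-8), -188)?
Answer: 13509381/380 ≈ 35551.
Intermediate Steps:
35551 - U(24*(-8), -188) = 35551 - 1/(-188 + 24*(-8)) = 35551 - 1/(-188 - 192) = 35551 - 1/(-380) = 35551 - 1*(-1/380) = 35551 + 1/380 = 13509381/380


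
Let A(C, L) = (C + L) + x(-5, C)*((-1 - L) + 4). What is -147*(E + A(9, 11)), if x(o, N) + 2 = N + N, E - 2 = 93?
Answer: 1911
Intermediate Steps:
E = 95 (E = 2 + 93 = 95)
x(o, N) = -2 + 2*N (x(o, N) = -2 + (N + N) = -2 + 2*N)
A(C, L) = C + L + (-2 + 2*C)*(3 - L) (A(C, L) = (C + L) + (-2 + 2*C)*((-1 - L) + 4) = (C + L) + (-2 + 2*C)*(3 - L) = C + L + (-2 + 2*C)*(3 - L))
-147*(E + A(9, 11)) = -147*(95 + (-6 + 11 + 7*9 - 2*11*(-1 + 9))) = -147*(95 + (-6 + 11 + 63 - 2*11*8)) = -147*(95 + (-6 + 11 + 63 - 176)) = -147*(95 - 108) = -147*(-13) = 1911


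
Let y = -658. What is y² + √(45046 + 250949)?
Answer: 432964 + √295995 ≈ 4.3351e+5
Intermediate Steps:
y² + √(45046 + 250949) = (-658)² + √(45046 + 250949) = 432964 + √295995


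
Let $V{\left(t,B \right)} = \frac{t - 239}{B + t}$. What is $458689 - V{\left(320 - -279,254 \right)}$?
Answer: $\frac{391261357}{853} \approx 4.5869 \cdot 10^{5}$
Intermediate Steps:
$V{\left(t,B \right)} = \frac{-239 + t}{B + t}$
$458689 - V{\left(320 - -279,254 \right)} = 458689 - \frac{-239 + \left(320 - -279\right)}{254 + \left(320 - -279\right)} = 458689 - \frac{-239 + \left(320 + 279\right)}{254 + \left(320 + 279\right)} = 458689 - \frac{-239 + 599}{254 + 599} = 458689 - \frac{1}{853} \cdot 360 = 458689 - \frac{360}{853} = \frac{391261357}{853}$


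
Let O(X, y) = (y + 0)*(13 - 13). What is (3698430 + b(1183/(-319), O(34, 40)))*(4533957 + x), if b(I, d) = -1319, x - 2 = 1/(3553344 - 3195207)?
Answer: 6003289259208304624/358137 ≈ 1.6763e+13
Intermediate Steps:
O(X, y) = 0 (O(X, y) = y*0 = 0)
x = 716275/358137 (x = 2 + 1/(3553344 - 3195207) = 2 + 1/358137 = 716275/358137 ≈ 2.0000)
(3698430 + b(1183/(-319), O(34, 40)))*(4533957 + x) = (3698430 - 1319)*(4533957 + 716275/358137) = 3697111*(1623778474384/358137) = 6003289259208304624/358137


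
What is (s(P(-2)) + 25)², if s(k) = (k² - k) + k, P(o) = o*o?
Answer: 1681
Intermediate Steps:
P(o) = o²
s(k) = k²
(s(P(-2)) + 25)² = (((-2)²)² + 25)² = (4² + 25)² = (16 + 25)² = 41² = 1681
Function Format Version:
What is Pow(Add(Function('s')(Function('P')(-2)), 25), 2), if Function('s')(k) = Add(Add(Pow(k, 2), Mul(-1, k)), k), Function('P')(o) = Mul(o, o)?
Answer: 1681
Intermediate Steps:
Function('P')(o) = Pow(o, 2)
Function('s')(k) = Pow(k, 2)
Pow(Add(Function('s')(Function('P')(-2)), 25), 2) = Pow(Add(Pow(Pow(-2, 2), 2), 25), 2) = Pow(Add(Pow(4, 2), 25), 2) = Pow(Add(16, 25), 2) = Pow(41, 2) = 1681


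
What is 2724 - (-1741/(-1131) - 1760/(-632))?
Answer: 243000317/89349 ≈ 2719.7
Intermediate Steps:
2724 - (-1741/(-1131) - 1760/(-632)) = 2724 - (-1741*(-1/1131) - 1760*(-1/632)) = 2724 - (1741/1131 + 220/79) = 2724 - 1*386359/89349 = 2724 - 386359/89349 = 243000317/89349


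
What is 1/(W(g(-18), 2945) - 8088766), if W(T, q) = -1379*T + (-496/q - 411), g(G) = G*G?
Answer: -95/810917451 ≈ -1.1715e-7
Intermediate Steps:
g(G) = G²
W(T, q) = -411 - 1379*T - 496/q (W(T, q) = -1379*T + (-411 - 496/q) = -411 - 1379*T - 496/q)
1/(W(g(-18), 2945) - 8088766) = 1/((-411 - 1379*(-18)² - 496/2945) - 8088766) = 1/((-411 - 1379*324 - 496*1/2945) - 8088766) = 1/((-411 - 446796 - 16/95) - 8088766) = 1/(-42484681/95 - 8088766) = 1/(-810917451/95) = -95/810917451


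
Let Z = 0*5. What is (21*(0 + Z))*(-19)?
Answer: 0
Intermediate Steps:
Z = 0
(21*(0 + Z))*(-19) = (21*(0 + 0))*(-19) = (21*0)*(-19) = 0*(-19) = 0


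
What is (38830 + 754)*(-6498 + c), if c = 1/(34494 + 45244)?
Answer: -10254977855216/39869 ≈ -2.5722e+8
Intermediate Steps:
c = 1/79738 ≈ 1.2541e-5
(38830 + 754)*(-6498 + c) = (38830 + 754)*(-6498 + 1/79738) = 39584*(-518137523/79738) = -10254977855216/39869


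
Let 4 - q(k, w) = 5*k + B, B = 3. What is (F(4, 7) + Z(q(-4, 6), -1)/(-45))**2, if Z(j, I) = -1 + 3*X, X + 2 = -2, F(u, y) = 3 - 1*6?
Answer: 14884/2025 ≈ 7.3501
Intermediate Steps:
F(u, y) = -3 (F(u, y) = 3 - 6 = -3)
q(k, w) = 1 - 5*k (q(k, w) = 4 - (5*k + 3) = 4 - (3 + 5*k) = 4 + (-3 - 5*k) = 1 - 5*k)
X = -4 (X = -2 - 2 = -4)
Z(j, I) = -13 (Z(j, I) = -1 + 3*(-4) = -1 - 12 = -13)
(F(4, 7) + Z(q(-4, 6), -1)/(-45))**2 = (-3 - 13/(-45))**2 = (-3 - 13*(-1/45))**2 = (-3 + 13/45)**2 = (-122/45)**2 = 14884/2025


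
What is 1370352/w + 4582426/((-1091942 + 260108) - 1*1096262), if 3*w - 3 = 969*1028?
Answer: 560299284311/320107318160 ≈ 1.7503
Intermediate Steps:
w = 332045 (w = 1 + (969*1028)/3 = 1 + (⅓)*996132 = 1 + 332044 = 332045)
1370352/w + 4582426/((-1091942 + 260108) - 1*1096262) = 1370352/332045 + 4582426/((-1091942 + 260108) - 1*1096262) = 1370352*(1/332045) + 4582426/(-831834 - 1096262) = 1370352/332045 + 4582426/(-1928096) = 1370352/332045 + 4582426*(-1/1928096) = 1370352/332045 - 2291213/964048 = 560299284311/320107318160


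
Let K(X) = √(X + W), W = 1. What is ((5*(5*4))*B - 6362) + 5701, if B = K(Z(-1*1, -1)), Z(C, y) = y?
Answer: -661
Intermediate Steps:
K(X) = √(1 + X) (K(X) = √(X + 1) = √(1 + X))
B = 0 (B = √(1 - 1) = √0 = 0)
((5*(5*4))*B - 6362) + 5701 = ((5*(5*4))*0 - 6362) + 5701 = ((5*20)*0 - 6362) + 5701 = (100*0 - 6362) + 5701 = (0 - 6362) + 5701 = -6362 + 5701 = -661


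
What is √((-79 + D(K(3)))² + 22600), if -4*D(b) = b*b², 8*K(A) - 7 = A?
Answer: √1895195401/256 ≈ 170.05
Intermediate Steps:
K(A) = 7/8 + A/8
D(b) = -b³/4 (D(b) = -b*b²/4 = -b³/4)
√((-79 + D(K(3)))² + 22600) = √((-79 - (7/8 + (⅛)*3)³/4)² + 22600) = √((-79 - (7/8 + 3/8)³/4)² + 22600) = √((-79 - (5/4)³/4)² + 22600) = √((-79 - ¼*125/64)² + 22600) = √((-79 - 125/256)² + 22600) = √((-20349/256)² + 22600) = √(414081801/65536 + 22600) = √(1895195401/65536) = √1895195401/256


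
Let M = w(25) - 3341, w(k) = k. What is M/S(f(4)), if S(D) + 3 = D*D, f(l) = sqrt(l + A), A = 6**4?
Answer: -3316/1297 ≈ -2.5567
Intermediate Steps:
A = 1296
f(l) = sqrt(1296 + l) (f(l) = sqrt(l + 1296) = sqrt(1296 + l))
S(D) = -3 + D**2 (S(D) = -3 + D*D = -3 + D**2)
M = -3316 (M = 25 - 3341 = -3316)
M/S(f(4)) = -3316/(-3 + (sqrt(1296 + 4))**2) = -3316/(-3 + (sqrt(1300))**2) = -3316/(-3 + (10*sqrt(13))**2) = -3316/(-3 + 1300) = -3316/1297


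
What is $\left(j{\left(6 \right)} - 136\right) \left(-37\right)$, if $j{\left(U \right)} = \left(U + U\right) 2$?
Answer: $4144$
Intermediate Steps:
$j{\left(U \right)} = 4 U$ ($j{\left(U \right)} = 2 U 2 = 4 U$)
$\left(j{\left(6 \right)} - 136\right) \left(-37\right) = \left(4 \cdot 6 - 136\right) \left(-37\right) = \left(24 - 136\right) \left(-37\right) = \left(-112\right) \left(-37\right) = 4144$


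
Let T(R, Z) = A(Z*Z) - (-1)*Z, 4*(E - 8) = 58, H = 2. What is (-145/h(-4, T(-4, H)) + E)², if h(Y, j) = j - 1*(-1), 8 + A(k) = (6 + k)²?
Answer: 635209/1444 ≈ 439.90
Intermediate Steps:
E = 45/2 (E = 8 + (¼)*58 = 8 + 29/2 = 45/2 ≈ 22.500)
A(k) = -8 + (6 + k)²
T(R, Z) = -8 + Z + (6 + Z²)² (T(R, Z) = (-8 + (6 + Z*Z)²) - (-1)*Z = (-8 + (6 + Z²)²) + Z = -8 + Z + (6 + Z²)²)
h(Y, j) = 1 + j (h(Y, j) = j + 1 = 1 + j)
(-145/h(-4, T(-4, H)) + E)² = (-145/(1 + (-8 + 2 + (6 + 2²)²)) + 45/2)² = (-145/(1 + (-8 + 2 + (6 + 4)²)) + 45/2)² = (-145/(1 + (-8 + 2 + 10²)) + 45/2)² = (-145/(1 + (-8 + 2 + 100)) + 45/2)² = (-145/(1 + 94) + 45/2)² = (-145/95 + 45/2)² = (-145*1/95 + 45/2)² = (-29/19 + 45/2)² = (797/38)² = 635209/1444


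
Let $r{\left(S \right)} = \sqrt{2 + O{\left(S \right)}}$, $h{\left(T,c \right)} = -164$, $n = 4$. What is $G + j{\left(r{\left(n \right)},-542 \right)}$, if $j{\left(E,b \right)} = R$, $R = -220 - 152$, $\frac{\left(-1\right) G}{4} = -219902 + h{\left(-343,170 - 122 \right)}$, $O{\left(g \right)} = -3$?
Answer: $879892$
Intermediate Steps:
$G = 880264$ ($G = - 4 \left(-219902 - 164\right) = \left(-4\right) \left(-220066\right) = 880264$)
$R = -372$ ($R = -220 - 152 = -372$)
$r{\left(S \right)} = i$ ($r{\left(S \right)} = \sqrt{2 - 3} = \sqrt{-1} = i$)
$j{\left(E,b \right)} = -372$
$G + j{\left(r{\left(n \right)},-542 \right)} = 880264 - 372 = 879892$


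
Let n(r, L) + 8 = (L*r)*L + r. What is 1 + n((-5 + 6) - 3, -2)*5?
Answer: -89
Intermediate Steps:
n(r, L) = -8 + r + r*L² (n(r, L) = -8 + ((L*r)*L + r) = -8 + (r*L² + r) = -8 + (r + r*L²) = -8 + r + r*L²)
1 + n((-5 + 6) - 3, -2)*5 = 1 + (-8 + ((-5 + 6) - 3) + ((-5 + 6) - 3)*(-2)²)*5 = 1 + (-8 + (1 - 3) + (1 - 3)*4)*5 = 1 + (-8 - 2 - 2*4)*5 = 1 + (-8 - 2 - 8)*5 = 1 - 18*5 = 1 - 90 = -89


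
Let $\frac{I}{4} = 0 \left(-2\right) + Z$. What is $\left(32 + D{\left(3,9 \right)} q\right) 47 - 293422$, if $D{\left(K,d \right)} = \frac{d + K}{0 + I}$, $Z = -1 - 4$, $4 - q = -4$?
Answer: $- \frac{1460718}{5} \approx -2.9214 \cdot 10^{5}$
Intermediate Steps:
$q = 8$ ($q = 4 - -4 = 4 + 4 = 8$)
$Z = -5$ ($Z = -1 - 4 = -5$)
$I = -20$ ($I = 4 \left(0 \left(-2\right) - 5\right) = 4 \left(0 - 5\right) = 4 \left(-5\right) = -20$)
$D{\left(K,d \right)} = - \frac{K}{20} - \frac{d}{20}$ ($D{\left(K,d \right)} = \frac{d + K}{0 - 20} = \frac{K + d}{-20} = \left(K + d\right) \left(- \frac{1}{20}\right) = - \frac{K}{20} - \frac{d}{20}$)
$\left(32 + D{\left(3,9 \right)} q\right) 47 - 293422 = \left(32 + \left(\left(- \frac{1}{20}\right) 3 - \frac{9}{20}\right) 8\right) 47 - 293422 = \left(32 + \left(- \frac{3}{20} - \frac{9}{20}\right) 8\right) 47 - 293422 = \left(32 - \frac{24}{5}\right) 47 - 293422 = \frac{136}{5} \cdot 47 - 293422 = \frac{6392}{5} - 293422 = - \frac{1460718}{5}$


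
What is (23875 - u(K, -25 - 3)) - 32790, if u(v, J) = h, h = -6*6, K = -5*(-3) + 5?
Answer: -8879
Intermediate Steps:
K = 20 (K = 15 + 5 = 20)
h = -36
u(v, J) = -36
(23875 - u(K, -25 - 3)) - 32790 = (23875 - 1*(-36)) - 32790 = (23875 + 36) - 32790 = 23911 - 32790 = -8879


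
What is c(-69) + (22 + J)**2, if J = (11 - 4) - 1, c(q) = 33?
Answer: 817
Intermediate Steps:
J = 6 (J = 7 - 1 = 6)
c(-69) + (22 + J)**2 = 33 + (22 + 6)**2 = 33 + 28**2 = 33 + 784 = 817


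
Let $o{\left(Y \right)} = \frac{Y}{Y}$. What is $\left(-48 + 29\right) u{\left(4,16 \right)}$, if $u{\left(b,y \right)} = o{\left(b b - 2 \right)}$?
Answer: $-19$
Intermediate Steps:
$o{\left(Y \right)} = 1$
$u{\left(b,y \right)} = 1$
$\left(-48 + 29\right) u{\left(4,16 \right)} = \left(-48 + 29\right) 1 = \left(-19\right) 1 = -19$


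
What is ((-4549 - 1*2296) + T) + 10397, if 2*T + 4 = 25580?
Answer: 16340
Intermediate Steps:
T = 12788 (T = -2 + (½)*25580 = -2 + 12790 = 12788)
((-4549 - 1*2296) + T) + 10397 = ((-4549 - 1*2296) + 12788) + 10397 = ((-4549 - 2296) + 12788) + 10397 = (-6845 + 12788) + 10397 = 5943 + 10397 = 16340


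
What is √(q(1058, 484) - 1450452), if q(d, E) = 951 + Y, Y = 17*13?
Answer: 8*I*√22645 ≈ 1203.9*I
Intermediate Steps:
Y = 221
q(d, E) = 1172 (q(d, E) = 951 + 221 = 1172)
√(q(1058, 484) - 1450452) = √(1172 - 1450452) = √(-1449280) = 8*I*√22645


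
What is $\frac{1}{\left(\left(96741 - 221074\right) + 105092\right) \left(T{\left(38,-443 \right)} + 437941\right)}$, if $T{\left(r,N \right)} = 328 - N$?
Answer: $- \frac{1}{8441257592} \approx -1.1847 \cdot 10^{-10}$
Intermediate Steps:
$\frac{1}{\left(\left(96741 - 221074\right) + 105092\right) \left(T{\left(38,-443 \right)} + 437941\right)} = \frac{1}{\left(\left(96741 - 221074\right) + 105092\right) \left(\left(328 - -443\right) + 437941\right)} = \frac{1}{\left(\left(96741 - 221074\right) + 105092\right) \left(\left(328 + 443\right) + 437941\right)} = \frac{1}{\left(-124333 + 105092\right) \left(771 + 437941\right)} = \frac{1}{\left(-19241\right) 438712} = \frac{1}{-8441257592} = - \frac{1}{8441257592}$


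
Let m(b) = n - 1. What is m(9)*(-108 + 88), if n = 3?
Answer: -40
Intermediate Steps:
m(b) = 2 (m(b) = 3 - 1 = 2)
m(9)*(-108 + 88) = 2*(-108 + 88) = 2*(-20) = -40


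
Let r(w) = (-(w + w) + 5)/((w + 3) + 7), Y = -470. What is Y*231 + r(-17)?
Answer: -760029/7 ≈ -1.0858e+5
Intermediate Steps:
r(w) = (5 - 2*w)/(10 + w) (r(w) = (-2*w + 5)/((3 + w) + 7) = (-2*w + 5)/(10 + w) = (5 - 2*w)/(10 + w))
Y*231 + r(-17) = -470*231 + (5 - 2*(-17))/(10 - 17) = -108570 + (5 + 34)/(-7) = -108570 - 1/7*39 = -108570 - 39/7 = -760029/7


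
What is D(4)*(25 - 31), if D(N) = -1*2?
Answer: 12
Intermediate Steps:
D(N) = -2
D(4)*(25 - 31) = -2*(25 - 31) = -2*(-6) = 12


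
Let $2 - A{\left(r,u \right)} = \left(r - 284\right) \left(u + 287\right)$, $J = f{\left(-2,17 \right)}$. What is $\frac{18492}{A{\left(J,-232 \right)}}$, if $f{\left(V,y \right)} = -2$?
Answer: $\frac{67}{57} \approx 1.1754$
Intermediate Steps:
$J = -2$
$A{\left(r,u \right)} = 2 - \left(-284 + r\right) \left(287 + u\right)$ ($A{\left(r,u \right)} = 2 - \left(r - 284\right) \left(u + 287\right) = 2 - \left(-284 + r\right) \left(287 + u\right)$)
$\frac{18492}{A{\left(J,-232 \right)}} = \frac{18492}{81510 - -574 + 284 \left(-232\right) - \left(-2\right) \left(-232\right)} = \frac{18492}{81510 + 574 - 65888 - 464} = \frac{18492}{15732} = 18492 \cdot \frac{1}{15732} = \frac{67}{57}$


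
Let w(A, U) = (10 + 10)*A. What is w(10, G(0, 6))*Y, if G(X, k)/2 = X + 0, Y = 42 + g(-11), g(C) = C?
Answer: 6200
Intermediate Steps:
Y = 31 (Y = 42 - 11 = 31)
G(X, k) = 2*X (G(X, k) = 2*(X + 0) = 2*X)
w(A, U) = 20*A
w(10, G(0, 6))*Y = (20*10)*31 = 200*31 = 6200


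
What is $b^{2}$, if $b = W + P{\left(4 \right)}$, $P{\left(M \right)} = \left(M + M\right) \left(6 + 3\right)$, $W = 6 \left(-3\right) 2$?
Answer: $1296$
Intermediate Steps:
$W = -36$ ($W = \left(-18\right) 2 = -36$)
$P{\left(M \right)} = 18 M$ ($P{\left(M \right)} = 2 M 9 = 18 M$)
$b = 36$ ($b = -36 + 18 \cdot 4 = -36 + 72 = 36$)
$b^{2} = 36^{2} = 1296$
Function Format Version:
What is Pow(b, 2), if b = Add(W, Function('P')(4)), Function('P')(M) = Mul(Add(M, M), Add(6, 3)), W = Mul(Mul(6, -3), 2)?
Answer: 1296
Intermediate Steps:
W = -36 (W = Mul(-18, 2) = -36)
Function('P')(M) = Mul(18, M) (Function('P')(M) = Mul(Mul(2, M), 9) = Mul(18, M))
b = 36 (b = Add(-36, Mul(18, 4)) = Add(-36, 72) = 36)
Pow(b, 2) = Pow(36, 2) = 1296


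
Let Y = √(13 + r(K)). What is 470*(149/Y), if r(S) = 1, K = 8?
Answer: 35015*√14/7 ≈ 18716.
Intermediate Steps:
Y = √14 (Y = √(13 + 1) = √14 ≈ 3.7417)
470*(149/Y) = 470*(149/(√14)) = 470*(149*(√14/14)) = 470*(149*√14/14) = 35015*√14/7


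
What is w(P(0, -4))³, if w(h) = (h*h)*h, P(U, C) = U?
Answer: 0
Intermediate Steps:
w(h) = h³ (w(h) = h²*h = h³)
w(P(0, -4))³ = (0³)³ = 0³ = 0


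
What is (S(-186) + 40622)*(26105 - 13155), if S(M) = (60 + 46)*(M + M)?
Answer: 15410500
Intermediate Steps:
S(M) = 212*M (S(M) = 106*(2*M) = 212*M)
(S(-186) + 40622)*(26105 - 13155) = (212*(-186) + 40622)*(26105 - 13155) = (-39432 + 40622)*12950 = 1190*12950 = 15410500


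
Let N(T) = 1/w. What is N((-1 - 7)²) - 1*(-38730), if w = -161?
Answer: 6235529/161 ≈ 38730.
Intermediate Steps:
N(T) = -1/161 (N(T) = 1/(-161) = -1/161)
N((-1 - 7)²) - 1*(-38730) = -1/161 - 1*(-38730) = -1/161 + 38730 = 6235529/161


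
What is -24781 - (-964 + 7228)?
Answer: -31045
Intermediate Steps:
-24781 - (-964 + 7228) = -24781 - 1*6264 = -24781 - 6264 = -31045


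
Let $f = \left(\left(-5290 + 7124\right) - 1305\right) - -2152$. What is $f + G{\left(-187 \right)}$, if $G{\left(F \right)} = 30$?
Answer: $2711$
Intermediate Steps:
$f = 2681$ ($f = \left(1834 - 1305\right) + 2152 = 529 + 2152 = 2681$)
$f + G{\left(-187 \right)} = 2681 + 30 = 2711$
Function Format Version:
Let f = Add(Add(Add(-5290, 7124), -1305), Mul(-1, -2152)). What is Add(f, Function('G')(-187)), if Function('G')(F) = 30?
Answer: 2711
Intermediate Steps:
f = 2681 (f = Add(Add(1834, -1305), 2152) = Add(529, 2152) = 2681)
Add(f, Function('G')(-187)) = Add(2681, 30) = 2711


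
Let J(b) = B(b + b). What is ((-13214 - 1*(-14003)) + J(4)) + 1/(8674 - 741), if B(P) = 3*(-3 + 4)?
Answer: 6282937/7933 ≈ 792.00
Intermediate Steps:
B(P) = 3 (B(P) = 3*1 = 3)
J(b) = 3
((-13214 - 1*(-14003)) + J(4)) + 1/(8674 - 741) = ((-13214 - 1*(-14003)) + 3) + 1/(8674 - 741) = ((-13214 + 14003) + 3) + 1/7933 = (789 + 3) + 1/7933 = 792 + 1/7933 = 6282937/7933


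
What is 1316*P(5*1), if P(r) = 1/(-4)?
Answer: -329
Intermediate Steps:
P(r) = -¼
1316*P(5*1) = 1316*(-¼) = -329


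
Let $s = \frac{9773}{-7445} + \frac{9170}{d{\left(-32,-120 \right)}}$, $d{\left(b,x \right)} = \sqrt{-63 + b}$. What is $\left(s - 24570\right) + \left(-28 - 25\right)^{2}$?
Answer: $- \frac{162020418}{7445} - \frac{1834 i \sqrt{95}}{19} \approx -21762.0 - 940.82 i$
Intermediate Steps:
$s = - \frac{9773}{7445} - \frac{1834 i \sqrt{95}}{19}$ ($s = \frac{9773}{-7445} + \frac{9170}{\sqrt{-63 - 32}} = 9773 \left(- \frac{1}{7445}\right) + \frac{9170}{\sqrt{-95}} = - \frac{9773}{7445} + \frac{9170}{i \sqrt{95}} = - \frac{9773}{7445} + 9170 \left(- \frac{i \sqrt{95}}{95}\right) = - \frac{9773}{7445} - \frac{1834 i \sqrt{95}}{19} \approx -1.3127 - 940.82 i$)
$\left(s - 24570\right) + \left(-28 - 25\right)^{2} = \left(\left(- \frac{9773}{7445} - \frac{1834 i \sqrt{95}}{19}\right) - 24570\right) + \left(-28 - 25\right)^{2} = \left(- \frac{182933423}{7445} - \frac{1834 i \sqrt{95}}{19}\right) + \left(-53\right)^{2} = \left(- \frac{182933423}{7445} - \frac{1834 i \sqrt{95}}{19}\right) + 2809 = - \frac{162020418}{7445} - \frac{1834 i \sqrt{95}}{19}$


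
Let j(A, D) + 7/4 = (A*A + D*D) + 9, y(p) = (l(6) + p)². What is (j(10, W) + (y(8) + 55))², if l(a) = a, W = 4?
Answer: 2241009/16 ≈ 1.4006e+5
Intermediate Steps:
y(p) = (6 + p)²
j(A, D) = 29/4 + A² + D² (j(A, D) = -7/4 + ((A*A + D*D) + 9) = -7/4 + ((A² + D²) + 9) = -7/4 + (9 + A² + D²) = 29/4 + A² + D²)
(j(10, W) + (y(8) + 55))² = ((29/4 + 10² + 4²) + ((6 + 8)² + 55))² = ((29/4 + 100 + 16) + (14² + 55))² = (493/4 + (196 + 55))² = (493/4 + 251)² = (1497/4)² = 2241009/16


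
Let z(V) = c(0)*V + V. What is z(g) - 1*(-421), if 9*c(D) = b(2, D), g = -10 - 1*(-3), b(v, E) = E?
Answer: 414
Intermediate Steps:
g = -7 (g = -10 + 3 = -7)
c(D) = D/9
z(V) = V (z(V) = ((⅑)*0)*V + V = 0*V + V = 0 + V = V)
z(g) - 1*(-421) = -7 - 1*(-421) = -7 + 421 = 414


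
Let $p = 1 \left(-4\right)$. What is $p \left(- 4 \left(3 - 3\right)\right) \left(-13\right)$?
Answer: $0$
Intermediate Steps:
$p = -4$
$p \left(- 4 \left(3 - 3\right)\right) \left(-13\right) = - 4 \left(- 4 \left(3 - 3\right)\right) \left(-13\right) = - 4 \left(\left(-4\right) 0\right) \left(-13\right) = \left(-4\right) 0 \left(-13\right) = 0 \left(-13\right) = 0$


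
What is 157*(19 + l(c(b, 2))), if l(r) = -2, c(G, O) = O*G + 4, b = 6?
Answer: 2669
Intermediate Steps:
c(G, O) = 4 + G*O (c(G, O) = G*O + 4 = 4 + G*O)
157*(19 + l(c(b, 2))) = 157*(19 - 2) = 157*17 = 2669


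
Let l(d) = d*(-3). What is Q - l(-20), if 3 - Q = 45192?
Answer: -45249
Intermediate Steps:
l(d) = -3*d
Q = -45189 (Q = 3 - 1*45192 = 3 - 45192 = -45189)
Q - l(-20) = -45189 - (-3)*(-20) = -45189 - 1*60 = -45189 - 60 = -45249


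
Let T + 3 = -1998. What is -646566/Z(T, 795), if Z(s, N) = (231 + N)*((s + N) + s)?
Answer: 107761/548397 ≈ 0.19650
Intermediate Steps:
T = -2001 (T = -3 - 1998 = -2001)
Z(s, N) = (231 + N)*(N + 2*s) (Z(s, N) = (231 + N)*((N + s) + s) = (231 + N)*(N + 2*s))
-646566/Z(T, 795) = -646566/(795² + 231*795 + 462*(-2001) + 2*795*(-2001)) = -646566/(632025 + 183645 - 924462 - 3181590) = -646566/(-3290382) = -646566*(-1/3290382) = 107761/548397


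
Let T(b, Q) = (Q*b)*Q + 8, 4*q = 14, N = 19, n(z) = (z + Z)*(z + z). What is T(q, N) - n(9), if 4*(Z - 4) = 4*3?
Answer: 1967/2 ≈ 983.50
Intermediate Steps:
Z = 7 (Z = 4 + (4*3)/4 = 4 + (¼)*12 = 4 + 3 = 7)
n(z) = 2*z*(7 + z) (n(z) = (z + 7)*(z + z) = (7 + z)*(2*z) = 2*z*(7 + z))
q = 7/2 (q = (¼)*14 = 7/2 ≈ 3.5000)
T(b, Q) = 8 + b*Q² (T(b, Q) = b*Q² + 8 = 8 + b*Q²)
T(q, N) - n(9) = (8 + (7/2)*19²) - 2*9*(7 + 9) = (8 + (7/2)*361) - 2*9*16 = (8 + 2527/2) - 1*288 = 2543/2 - 288 = 1967/2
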